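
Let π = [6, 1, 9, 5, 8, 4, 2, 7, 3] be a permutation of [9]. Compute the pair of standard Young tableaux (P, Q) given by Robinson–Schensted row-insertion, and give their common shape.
P = [1, 2, 3] / [4, 7] / [5, 8] / [6, 9];  Q = [1, 3, 5] / [2, 4] / [6, 8] / [7, 9];  common shape = (3, 2, 2, 2)

Row-insert the values π_1, π_2, … into P one at a time, bumping the leftmost entry strictly greater than the inserted value down to the next row. The recording tableau Q records, in position (i, j), the step at which that cell was added to P.
  Insert 6 (step 1): P = [6];  Q = [1]
  Insert 1 (step 2): P = [1] / [6];  Q = [1] / [2]
  Insert 9 (step 3): P = [1, 9] / [6];  Q = [1, 3] / [2]
  Insert 5 (step 4): P = [1, 5] / [6, 9];  Q = [1, 3] / [2, 4]
  Insert 8 (step 5): P = [1, 5, 8] / [6, 9];  Q = [1, 3, 5] / [2, 4]
  Insert 4 (step 6): P = [1, 4, 8] / [5, 9] / [6];  Q = [1, 3, 5] / [2, 4] / [6]
  Insert 2 (step 7): P = [1, 2, 8] / [4, 9] / [5] / [6];  Q = [1, 3, 5] / [2, 4] / [6] / [7]
  Insert 7 (step 8): P = [1, 2, 7] / [4, 8] / [5, 9] / [6];  Q = [1, 3, 5] / [2, 4] / [6, 8] / [7]
  Insert 3 (step 9): P = [1, 2, 3] / [4, 7] / [5, 8] / [6, 9];  Q = [1, 3, 5] / [2, 4] / [6, 8] / [7, 9]
Final shape: (3, 2, 2, 2).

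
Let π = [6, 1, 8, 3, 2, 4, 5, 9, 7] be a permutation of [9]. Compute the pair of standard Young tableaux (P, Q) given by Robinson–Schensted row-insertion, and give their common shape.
P = [1, 2, 4, 5, 7] / [3, 8, 9] / [6];  Q = [1, 3, 6, 7, 8] / [2, 4, 9] / [5];  common shape = (5, 3, 1)

Row-insert the values π_1, π_2, … into P one at a time, bumping the leftmost entry strictly greater than the inserted value down to the next row. The recording tableau Q records, in position (i, j), the step at which that cell was added to P.
  Insert 6 (step 1): P = [6];  Q = [1]
  Insert 1 (step 2): P = [1] / [6];  Q = [1] / [2]
  Insert 8 (step 3): P = [1, 8] / [6];  Q = [1, 3] / [2]
  Insert 3 (step 4): P = [1, 3] / [6, 8];  Q = [1, 3] / [2, 4]
  Insert 2 (step 5): P = [1, 2] / [3, 8] / [6];  Q = [1, 3] / [2, 4] / [5]
  Insert 4 (step 6): P = [1, 2, 4] / [3, 8] / [6];  Q = [1, 3, 6] / [2, 4] / [5]
  Insert 5 (step 7): P = [1, 2, 4, 5] / [3, 8] / [6];  Q = [1, 3, 6, 7] / [2, 4] / [5]
  Insert 9 (step 8): P = [1, 2, 4, 5, 9] / [3, 8] / [6];  Q = [1, 3, 6, 7, 8] / [2, 4] / [5]
  Insert 7 (step 9): P = [1, 2, 4, 5, 7] / [3, 8, 9] / [6];  Q = [1, 3, 6, 7, 8] / [2, 4, 9] / [5]
Final shape: (5, 3, 1).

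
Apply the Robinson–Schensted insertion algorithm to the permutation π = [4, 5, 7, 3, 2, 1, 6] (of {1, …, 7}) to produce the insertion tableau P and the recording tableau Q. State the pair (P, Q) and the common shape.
P = [1, 5, 6] / [2, 7] / [3] / [4];  Q = [1, 2, 3] / [4, 7] / [5] / [6];  common shape = (3, 2, 1, 1)

Row-insert the values π_1, π_2, … into P one at a time, bumping the leftmost entry strictly greater than the inserted value down to the next row. The recording tableau Q records, in position (i, j), the step at which that cell was added to P.
  Insert 4 (step 1): P = [4];  Q = [1]
  Insert 5 (step 2): P = [4, 5];  Q = [1, 2]
  Insert 7 (step 3): P = [4, 5, 7];  Q = [1, 2, 3]
  Insert 3 (step 4): P = [3, 5, 7] / [4];  Q = [1, 2, 3] / [4]
  Insert 2 (step 5): P = [2, 5, 7] / [3] / [4];  Q = [1, 2, 3] / [4] / [5]
  Insert 1 (step 6): P = [1, 5, 7] / [2] / [3] / [4];  Q = [1, 2, 3] / [4] / [5] / [6]
  Insert 6 (step 7): P = [1, 5, 6] / [2, 7] / [3] / [4];  Q = [1, 2, 3] / [4, 7] / [5] / [6]
Final shape: (3, 2, 1, 1).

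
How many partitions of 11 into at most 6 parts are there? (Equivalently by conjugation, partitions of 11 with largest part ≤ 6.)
p(11, parts ≤ 6) = 44

Partitions of 11 with all parts ≤ 6: 6+5, 6+4+1, 6+3+2, 6+3+1+1, 6+2+2+1, 6+2+1+1+1, 6+1+1+1+1+1, 5+5+1, 5+4+2, 5+4+1+1, 5+3+3, 5+3+2+1, 5+3+1+1+1, 5+2+2+2, 5+2+2+1+1, 5+2+1+1+1+1, 5+1+1+1+1+1+1, 4+4+3, 4+4+2+1, 4+4+1+1+1, 4+3+3+1, 4+3+2+2, 4+3+2+1+1, 4+3+1+1+1+1, 4+2+2+2+1, 4+2+2+1+1+1, 4+2+1+1+1+1+1, 4+1+1+1+1+1+1+1, 3+3+3+2, 3+3+3+1+1, … (44 total). Count = 44.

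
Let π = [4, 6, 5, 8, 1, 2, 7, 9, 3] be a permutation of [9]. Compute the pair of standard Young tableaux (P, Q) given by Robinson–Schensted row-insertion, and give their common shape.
P = [1, 2, 3, 9] / [4, 5, 7] / [6, 8];  Q = [1, 2, 4, 8] / [3, 6, 7] / [5, 9];  common shape = (4, 3, 2)

Row-insert the values π_1, π_2, … into P one at a time, bumping the leftmost entry strictly greater than the inserted value down to the next row. The recording tableau Q records, in position (i, j), the step at which that cell was added to P.
  Insert 4 (step 1): P = [4];  Q = [1]
  Insert 6 (step 2): P = [4, 6];  Q = [1, 2]
  Insert 5 (step 3): P = [4, 5] / [6];  Q = [1, 2] / [3]
  Insert 8 (step 4): P = [4, 5, 8] / [6];  Q = [1, 2, 4] / [3]
  Insert 1 (step 5): P = [1, 5, 8] / [4] / [6];  Q = [1, 2, 4] / [3] / [5]
  Insert 2 (step 6): P = [1, 2, 8] / [4, 5] / [6];  Q = [1, 2, 4] / [3, 6] / [5]
  Insert 7 (step 7): P = [1, 2, 7] / [4, 5, 8] / [6];  Q = [1, 2, 4] / [3, 6, 7] / [5]
  Insert 9 (step 8): P = [1, 2, 7, 9] / [4, 5, 8] / [6];  Q = [1, 2, 4, 8] / [3, 6, 7] / [5]
  Insert 3 (step 9): P = [1, 2, 3, 9] / [4, 5, 7] / [6, 8];  Q = [1, 2, 4, 8] / [3, 6, 7] / [5, 9]
Final shape: (4, 3, 2).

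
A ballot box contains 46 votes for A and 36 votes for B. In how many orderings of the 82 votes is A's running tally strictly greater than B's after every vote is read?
Strict-lead orderings = 28320955360167524909400

Total orderings of the 82 votes with 46 for A: C(82, 46) = 232231833953373704257080. By the Bertrand ballot formula (Cycle Lemma / reflection principle), the number of orderings in which A is strictly ahead of B throughout is (p − q)/(p + q) · C(p + q, p) = (46 − 36)/(46 + 36) · 232231833953373704257080 = 28320955360167524909400.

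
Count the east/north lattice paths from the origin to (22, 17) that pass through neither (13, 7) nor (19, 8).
Number of paths = 43490939550

Inclusion–exclusion. Total paths: C(39, 22) = 51021117810. Through P₁: C(20, 13)·C(19, 9) = 7161142560. Through P₂: C(27, 19)·C(12, 3) = 488416500. Since P₁ is strictly southwest of P₂, a monotone path through both must visit P₁ then P₂; paths through both = C(20, 13)·C(7, 6)·C(12, 3) = 119380800. Avoid both = 51021117810 − 7161142560 − 488416500 + 119380800 = 43490939550.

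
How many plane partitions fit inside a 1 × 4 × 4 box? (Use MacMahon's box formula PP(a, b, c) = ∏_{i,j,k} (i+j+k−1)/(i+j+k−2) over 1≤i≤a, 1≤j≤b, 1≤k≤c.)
PP(1, 4, 4) = 70

Evaluate the triple product over i = 1..1, j = 1..4, k = 1..4. The factors are (2/1) · (3/2) · (4/3) · (5/4) · (3/2) · (4/3) · (5/4) · (6/5) · … (16 factors total). The numerators and denominators telescope so the product is an integer; carrying out the multiplication exactly gives PP(1, 4, 4) = 70.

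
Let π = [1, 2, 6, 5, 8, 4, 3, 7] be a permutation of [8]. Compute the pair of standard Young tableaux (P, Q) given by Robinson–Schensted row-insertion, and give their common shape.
P = [1, 2, 3, 7] / [4, 8] / [5] / [6];  Q = [1, 2, 3, 5] / [4, 8] / [6] / [7];  common shape = (4, 2, 1, 1)

Row-insert the values π_1, π_2, … into P one at a time, bumping the leftmost entry strictly greater than the inserted value down to the next row. The recording tableau Q records, in position (i, j), the step at which that cell was added to P.
  Insert 1 (step 1): P = [1];  Q = [1]
  Insert 2 (step 2): P = [1, 2];  Q = [1, 2]
  Insert 6 (step 3): P = [1, 2, 6];  Q = [1, 2, 3]
  Insert 5 (step 4): P = [1, 2, 5] / [6];  Q = [1, 2, 3] / [4]
  Insert 8 (step 5): P = [1, 2, 5, 8] / [6];  Q = [1, 2, 3, 5] / [4]
  Insert 4 (step 6): P = [1, 2, 4, 8] / [5] / [6];  Q = [1, 2, 3, 5] / [4] / [6]
  Insert 3 (step 7): P = [1, 2, 3, 8] / [4] / [5] / [6];  Q = [1, 2, 3, 5] / [4] / [6] / [7]
  Insert 7 (step 8): P = [1, 2, 3, 7] / [4, 8] / [5] / [6];  Q = [1, 2, 3, 5] / [4, 8] / [6] / [7]
Final shape: (4, 2, 1, 1).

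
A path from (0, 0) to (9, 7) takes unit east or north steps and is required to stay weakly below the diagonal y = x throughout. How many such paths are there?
Number of paths = 3432

By the reflection principle (André's argument), the number of monotone paths to (9, 7) with n ≤ m that never go above y = x is C(16, 9) − C(16, 10) = 11440 − 8008 = 3432.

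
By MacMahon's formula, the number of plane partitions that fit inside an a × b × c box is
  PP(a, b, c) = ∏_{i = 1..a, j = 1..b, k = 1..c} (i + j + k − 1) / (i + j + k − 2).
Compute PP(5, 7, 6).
PP(5, 7, 6) = 739309710568

Evaluate the triple product over i = 1..5, j = 1..7, k = 1..6. The factors are (2/1) · (3/2) · (4/3) · (5/4) · (6/5) · (7/6) · (3/2) · (4/3) · … (210 factors total). The numerators and denominators telescope so the product is an integer; carrying out the multiplication exactly gives PP(5, 7, 6) = 739309710568.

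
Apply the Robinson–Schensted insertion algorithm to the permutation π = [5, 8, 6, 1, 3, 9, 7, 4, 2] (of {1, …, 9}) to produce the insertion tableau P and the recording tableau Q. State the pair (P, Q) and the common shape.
P = [1, 2, 4] / [3, 6, 7] / [5, 9] / [8];  Q = [1, 2, 6] / [3, 5, 7] / [4, 8] / [9];  common shape = (3, 3, 2, 1)

Row-insert the values π_1, π_2, … into P one at a time, bumping the leftmost entry strictly greater than the inserted value down to the next row. The recording tableau Q records, in position (i, j), the step at which that cell was added to P.
  Insert 5 (step 1): P = [5];  Q = [1]
  Insert 8 (step 2): P = [5, 8];  Q = [1, 2]
  Insert 6 (step 3): P = [5, 6] / [8];  Q = [1, 2] / [3]
  Insert 1 (step 4): P = [1, 6] / [5] / [8];  Q = [1, 2] / [3] / [4]
  Insert 3 (step 5): P = [1, 3] / [5, 6] / [8];  Q = [1, 2] / [3, 5] / [4]
  Insert 9 (step 6): P = [1, 3, 9] / [5, 6] / [8];  Q = [1, 2, 6] / [3, 5] / [4]
  Insert 7 (step 7): P = [1, 3, 7] / [5, 6, 9] / [8];  Q = [1, 2, 6] / [3, 5, 7] / [4]
  Insert 4 (step 8): P = [1, 3, 4] / [5, 6, 7] / [8, 9];  Q = [1, 2, 6] / [3, 5, 7] / [4, 8]
  Insert 2 (step 9): P = [1, 2, 4] / [3, 6, 7] / [5, 9] / [8];  Q = [1, 2, 6] / [3, 5, 7] / [4, 8] / [9]
Final shape: (3, 3, 2, 1).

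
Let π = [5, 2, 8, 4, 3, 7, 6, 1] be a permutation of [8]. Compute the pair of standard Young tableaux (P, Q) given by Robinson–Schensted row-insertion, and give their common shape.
P = [1, 3, 6] / [2, 7] / [4, 8] / [5];  Q = [1, 3, 6] / [2, 4] / [5, 7] / [8];  common shape = (3, 2, 2, 1)

Row-insert the values π_1, π_2, … into P one at a time, bumping the leftmost entry strictly greater than the inserted value down to the next row. The recording tableau Q records, in position (i, j), the step at which that cell was added to P.
  Insert 5 (step 1): P = [5];  Q = [1]
  Insert 2 (step 2): P = [2] / [5];  Q = [1] / [2]
  Insert 8 (step 3): P = [2, 8] / [5];  Q = [1, 3] / [2]
  Insert 4 (step 4): P = [2, 4] / [5, 8];  Q = [1, 3] / [2, 4]
  Insert 3 (step 5): P = [2, 3] / [4, 8] / [5];  Q = [1, 3] / [2, 4] / [5]
  Insert 7 (step 6): P = [2, 3, 7] / [4, 8] / [5];  Q = [1, 3, 6] / [2, 4] / [5]
  Insert 6 (step 7): P = [2, 3, 6] / [4, 7] / [5, 8];  Q = [1, 3, 6] / [2, 4] / [5, 7]
  Insert 1 (step 8): P = [1, 3, 6] / [2, 7] / [4, 8] / [5];  Q = [1, 3, 6] / [2, 4] / [5, 7] / [8]
Final shape: (3, 2, 2, 1).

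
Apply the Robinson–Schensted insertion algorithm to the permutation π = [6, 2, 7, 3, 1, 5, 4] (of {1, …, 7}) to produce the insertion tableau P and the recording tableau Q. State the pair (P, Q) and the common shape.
P = [1, 3, 4] / [2, 5] / [6, 7];  Q = [1, 3, 6] / [2, 4] / [5, 7];  common shape = (3, 2, 2)

Row-insert the values π_1, π_2, … into P one at a time, bumping the leftmost entry strictly greater than the inserted value down to the next row. The recording tableau Q records, in position (i, j), the step at which that cell was added to P.
  Insert 6 (step 1): P = [6];  Q = [1]
  Insert 2 (step 2): P = [2] / [6];  Q = [1] / [2]
  Insert 7 (step 3): P = [2, 7] / [6];  Q = [1, 3] / [2]
  Insert 3 (step 4): P = [2, 3] / [6, 7];  Q = [1, 3] / [2, 4]
  Insert 1 (step 5): P = [1, 3] / [2, 7] / [6];  Q = [1, 3] / [2, 4] / [5]
  Insert 5 (step 6): P = [1, 3, 5] / [2, 7] / [6];  Q = [1, 3, 6] / [2, 4] / [5]
  Insert 4 (step 7): P = [1, 3, 4] / [2, 5] / [6, 7];  Q = [1, 3, 6] / [2, 4] / [5, 7]
Final shape: (3, 2, 2).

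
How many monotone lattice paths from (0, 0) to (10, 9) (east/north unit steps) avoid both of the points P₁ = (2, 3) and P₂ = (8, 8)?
Number of paths = 37598

Inclusion–exclusion. Total paths: C(19, 10) = 92378. Through P₁: C(5, 2)·C(14, 8) = 30030. Through P₂: C(16, 8)·C(3, 2) = 38610. Since P₁ is strictly southwest of P₂, a monotone path through both must visit P₁ then P₂; paths through both = C(5, 2)·C(11, 6)·C(3, 2) = 13860. Avoid both = 92378 − 30030 − 38610 + 13860 = 37598.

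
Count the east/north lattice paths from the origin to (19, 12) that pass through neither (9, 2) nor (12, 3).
Number of paths = 128270545

Inclusion–exclusion. Total paths: C(31, 19) = 141120525. Through P₁: C(11, 9)·C(20, 10) = 10161580. Through P₂: C(15, 12)·C(16, 7) = 5205200. Since P₁ is strictly southwest of P₂, a monotone path through both must visit P₁ then P₂; paths through both = C(11, 9)·C(4, 3)·C(16, 7) = 2516800. Avoid both = 141120525 − 10161580 − 5205200 + 2516800 = 128270545.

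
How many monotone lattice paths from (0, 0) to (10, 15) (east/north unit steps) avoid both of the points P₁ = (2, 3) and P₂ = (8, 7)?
Number of paths = 1813985

Inclusion–exclusion. Total paths: C(25, 10) = 3268760. Through P₁: C(5, 2)·C(20, 8) = 1259700. Through P₂: C(15, 8)·C(10, 2) = 289575. Since P₁ is strictly southwest of P₂, a monotone path through both must visit P₁ then P₂; paths through both = C(5, 2)·C(10, 6)·C(10, 2) = 94500. Avoid both = 3268760 − 1259700 − 289575 + 94500 = 1813985.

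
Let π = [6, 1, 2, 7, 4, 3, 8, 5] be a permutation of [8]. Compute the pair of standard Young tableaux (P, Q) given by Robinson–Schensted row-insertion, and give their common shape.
P = [1, 2, 3, 5] / [4, 7, 8] / [6];  Q = [1, 3, 4, 7] / [2, 5, 8] / [6];  common shape = (4, 3, 1)

Row-insert the values π_1, π_2, … into P one at a time, bumping the leftmost entry strictly greater than the inserted value down to the next row. The recording tableau Q records, in position (i, j), the step at which that cell was added to P.
  Insert 6 (step 1): P = [6];  Q = [1]
  Insert 1 (step 2): P = [1] / [6];  Q = [1] / [2]
  Insert 2 (step 3): P = [1, 2] / [6];  Q = [1, 3] / [2]
  Insert 7 (step 4): P = [1, 2, 7] / [6];  Q = [1, 3, 4] / [2]
  Insert 4 (step 5): P = [1, 2, 4] / [6, 7];  Q = [1, 3, 4] / [2, 5]
  Insert 3 (step 6): P = [1, 2, 3] / [4, 7] / [6];  Q = [1, 3, 4] / [2, 5] / [6]
  Insert 8 (step 7): P = [1, 2, 3, 8] / [4, 7] / [6];  Q = [1, 3, 4, 7] / [2, 5] / [6]
  Insert 5 (step 8): P = [1, 2, 3, 5] / [4, 7, 8] / [6];  Q = [1, 3, 4, 7] / [2, 5, 8] / [6]
Final shape: (4, 3, 1).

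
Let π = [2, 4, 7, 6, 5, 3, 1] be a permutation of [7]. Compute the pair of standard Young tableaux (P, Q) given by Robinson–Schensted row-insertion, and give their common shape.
P = [1, 3, 5] / [2] / [4] / [6] / [7];  Q = [1, 2, 3] / [4] / [5] / [6] / [7];  common shape = (3, 1, 1, 1, 1)

Row-insert the values π_1, π_2, … into P one at a time, bumping the leftmost entry strictly greater than the inserted value down to the next row. The recording tableau Q records, in position (i, j), the step at which that cell was added to P.
  Insert 2 (step 1): P = [2];  Q = [1]
  Insert 4 (step 2): P = [2, 4];  Q = [1, 2]
  Insert 7 (step 3): P = [2, 4, 7];  Q = [1, 2, 3]
  Insert 6 (step 4): P = [2, 4, 6] / [7];  Q = [1, 2, 3] / [4]
  Insert 5 (step 5): P = [2, 4, 5] / [6] / [7];  Q = [1, 2, 3] / [4] / [5]
  Insert 3 (step 6): P = [2, 3, 5] / [4] / [6] / [7];  Q = [1, 2, 3] / [4] / [5] / [6]
  Insert 1 (step 7): P = [1, 3, 5] / [2] / [4] / [6] / [7];  Q = [1, 2, 3] / [4] / [5] / [6] / [7]
Final shape: (3, 1, 1, 1, 1).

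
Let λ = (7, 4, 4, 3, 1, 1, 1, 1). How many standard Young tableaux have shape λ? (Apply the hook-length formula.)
# SYT of shape (7, 4, 4, 3, 1, 1, 1, 1) = 2133931800

Hook-length formula: f^λ = n! / Π hook(c), product over all cells c of the Young diagram. For λ = (7, 4, 4, 3, 1, 1, 1, 1), n = 22 boxes. Hook lengths by row (left-to-right, top-to-bottom): [14, 9, 8, 6, 3, 2, 1]; [10, 5, 4, 2]; [9, 4, 3, 1]; [7, 2, 1]; [4]; [3]; [2]; [1]. Product of hooks = 526727577600. So f^λ = 22! / 526727577600 = 1124000727777607680000 / 526727577600 = 2133931800.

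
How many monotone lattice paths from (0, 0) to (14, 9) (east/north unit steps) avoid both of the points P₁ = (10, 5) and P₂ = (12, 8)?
Number of paths = 319160

Inclusion–exclusion. Total paths: C(23, 14) = 817190. Through P₁: C(15, 10)·C(8, 4) = 210210. Through P₂: C(20, 12)·C(3, 2) = 377910. Since P₁ is strictly southwest of P₂, a monotone path through both must visit P₁ then P₂; paths through both = C(15, 10)·C(5, 2)·C(3, 2) = 90090. Avoid both = 817190 − 210210 − 377910 + 90090 = 319160.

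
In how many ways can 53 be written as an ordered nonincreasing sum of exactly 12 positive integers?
p(53, 12 parts) = 27156

Partitions of n into exactly k parts are in bijection with partitions of n − k into at most k parts (subtract 1 from each part). So p(53, exactly 12) = p(41, parts ≤ 12). Computing via the recurrence p(m, j) = p(m, j−1) + p(m−j, j) gives 27156.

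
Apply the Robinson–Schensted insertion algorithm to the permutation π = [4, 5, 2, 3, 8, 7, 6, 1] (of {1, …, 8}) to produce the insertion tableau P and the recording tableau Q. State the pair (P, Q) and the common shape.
P = [1, 3, 6] / [2, 5, 7] / [4] / [8];  Q = [1, 2, 5] / [3, 4, 6] / [7] / [8];  common shape = (3, 3, 1, 1)

Row-insert the values π_1, π_2, … into P one at a time, bumping the leftmost entry strictly greater than the inserted value down to the next row. The recording tableau Q records, in position (i, j), the step at which that cell was added to P.
  Insert 4 (step 1): P = [4];  Q = [1]
  Insert 5 (step 2): P = [4, 5];  Q = [1, 2]
  Insert 2 (step 3): P = [2, 5] / [4];  Q = [1, 2] / [3]
  Insert 3 (step 4): P = [2, 3] / [4, 5];  Q = [1, 2] / [3, 4]
  Insert 8 (step 5): P = [2, 3, 8] / [4, 5];  Q = [1, 2, 5] / [3, 4]
  Insert 7 (step 6): P = [2, 3, 7] / [4, 5, 8];  Q = [1, 2, 5] / [3, 4, 6]
  Insert 6 (step 7): P = [2, 3, 6] / [4, 5, 7] / [8];  Q = [1, 2, 5] / [3, 4, 6] / [7]
  Insert 1 (step 8): P = [1, 3, 6] / [2, 5, 7] / [4] / [8];  Q = [1, 2, 5] / [3, 4, 6] / [7] / [8]
Final shape: (3, 3, 1, 1).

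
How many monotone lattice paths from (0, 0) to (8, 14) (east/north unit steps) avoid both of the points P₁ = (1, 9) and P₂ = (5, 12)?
Number of paths = 253470

Inclusion–exclusion. Total paths: C(22, 8) = 319770. Through P₁: C(10, 1)·C(12, 7) = 7920. Through P₂: C(17, 5)·C(5, 3) = 61880. Since P₁ is strictly southwest of P₂, a monotone path through both must visit P₁ then P₂; paths through both = C(10, 1)·C(7, 4)·C(5, 3) = 3500. Avoid both = 319770 − 7920 − 61880 + 3500 = 253470.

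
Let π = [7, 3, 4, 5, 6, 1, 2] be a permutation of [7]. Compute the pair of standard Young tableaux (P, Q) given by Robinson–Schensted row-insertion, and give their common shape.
P = [1, 2, 5, 6] / [3, 4] / [7];  Q = [1, 3, 4, 5] / [2, 7] / [6];  common shape = (4, 2, 1)

Row-insert the values π_1, π_2, … into P one at a time, bumping the leftmost entry strictly greater than the inserted value down to the next row. The recording tableau Q records, in position (i, j), the step at which that cell was added to P.
  Insert 7 (step 1): P = [7];  Q = [1]
  Insert 3 (step 2): P = [3] / [7];  Q = [1] / [2]
  Insert 4 (step 3): P = [3, 4] / [7];  Q = [1, 3] / [2]
  Insert 5 (step 4): P = [3, 4, 5] / [7];  Q = [1, 3, 4] / [2]
  Insert 6 (step 5): P = [3, 4, 5, 6] / [7];  Q = [1, 3, 4, 5] / [2]
  Insert 1 (step 6): P = [1, 4, 5, 6] / [3] / [7];  Q = [1, 3, 4, 5] / [2] / [6]
  Insert 2 (step 7): P = [1, 2, 5, 6] / [3, 4] / [7];  Q = [1, 3, 4, 5] / [2, 7] / [6]
Final shape: (4, 2, 1).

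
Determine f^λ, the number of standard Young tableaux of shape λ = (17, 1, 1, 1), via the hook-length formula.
# SYT of shape (17, 1, 1, 1) = 969

Hook-length formula: f^λ = n! / Π hook(c), product over all cells c of the Young diagram. For λ = (17, 1, 1, 1), n = 20 boxes. Hook lengths by row (left-to-right, top-to-bottom): [20, 16, 15, 14, 13, 12, 11, 10, 9, 8, 7, 6, 5, 4, 3, 2, 1]; [3]; [2]; [1]. Product of hooks = 2510734786560000. So f^λ = 20! / 2510734786560000 = 2432902008176640000 / 2510734786560000 = 969.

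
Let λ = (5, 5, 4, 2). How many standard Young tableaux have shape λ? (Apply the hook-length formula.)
# SYT of shape (5, 5, 4, 2) = 231660

Hook-length formula: f^λ = n! / Π hook(c), product over all cells c of the Young diagram. For λ = (5, 5, 4, 2), n = 16 boxes. Hook lengths by row (left-to-right, top-to-bottom): [8, 7, 5, 4, 2]; [7, 6, 4, 3, 1]; [5, 4, 2, 1]; [2, 1]. Product of hooks = 90316800. So f^λ = 16! / 90316800 = 20922789888000 / 90316800 = 231660.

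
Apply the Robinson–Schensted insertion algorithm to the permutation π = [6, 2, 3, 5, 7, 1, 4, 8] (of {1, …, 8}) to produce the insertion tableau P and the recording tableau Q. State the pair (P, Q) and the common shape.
P = [1, 3, 4, 7, 8] / [2, 5] / [6];  Q = [1, 3, 4, 5, 8] / [2, 7] / [6];  common shape = (5, 2, 1)

Row-insert the values π_1, π_2, … into P one at a time, bumping the leftmost entry strictly greater than the inserted value down to the next row. The recording tableau Q records, in position (i, j), the step at which that cell was added to P.
  Insert 6 (step 1): P = [6];  Q = [1]
  Insert 2 (step 2): P = [2] / [6];  Q = [1] / [2]
  Insert 3 (step 3): P = [2, 3] / [6];  Q = [1, 3] / [2]
  Insert 5 (step 4): P = [2, 3, 5] / [6];  Q = [1, 3, 4] / [2]
  Insert 7 (step 5): P = [2, 3, 5, 7] / [6];  Q = [1, 3, 4, 5] / [2]
  Insert 1 (step 6): P = [1, 3, 5, 7] / [2] / [6];  Q = [1, 3, 4, 5] / [2] / [6]
  Insert 4 (step 7): P = [1, 3, 4, 7] / [2, 5] / [6];  Q = [1, 3, 4, 5] / [2, 7] / [6]
  Insert 8 (step 8): P = [1, 3, 4, 7, 8] / [2, 5] / [6];  Q = [1, 3, 4, 5, 8] / [2, 7] / [6]
Final shape: (5, 2, 1).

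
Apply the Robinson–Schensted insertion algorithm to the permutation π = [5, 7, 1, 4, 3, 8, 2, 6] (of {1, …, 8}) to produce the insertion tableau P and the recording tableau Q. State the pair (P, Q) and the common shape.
P = [1, 2, 6] / [3, 7, 8] / [4] / [5];  Q = [1, 2, 6] / [3, 4, 8] / [5] / [7];  common shape = (3, 3, 1, 1)

Row-insert the values π_1, π_2, … into P one at a time, bumping the leftmost entry strictly greater than the inserted value down to the next row. The recording tableau Q records, in position (i, j), the step at which that cell was added to P.
  Insert 5 (step 1): P = [5];  Q = [1]
  Insert 7 (step 2): P = [5, 7];  Q = [1, 2]
  Insert 1 (step 3): P = [1, 7] / [5];  Q = [1, 2] / [3]
  Insert 4 (step 4): P = [1, 4] / [5, 7];  Q = [1, 2] / [3, 4]
  Insert 3 (step 5): P = [1, 3] / [4, 7] / [5];  Q = [1, 2] / [3, 4] / [5]
  Insert 8 (step 6): P = [1, 3, 8] / [4, 7] / [5];  Q = [1, 2, 6] / [3, 4] / [5]
  Insert 2 (step 7): P = [1, 2, 8] / [3, 7] / [4] / [5];  Q = [1, 2, 6] / [3, 4] / [5] / [7]
  Insert 6 (step 8): P = [1, 2, 6] / [3, 7, 8] / [4] / [5];  Q = [1, 2, 6] / [3, 4, 8] / [5] / [7]
Final shape: (3, 3, 1, 1).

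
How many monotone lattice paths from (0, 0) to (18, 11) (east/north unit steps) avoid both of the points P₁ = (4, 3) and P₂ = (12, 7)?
Number of paths = 16462110

Inclusion–exclusion. Total paths: C(29, 18) = 34597290. Through P₁: C(7, 4)·C(22, 14) = 11191950. Through P₂: C(19, 12)·C(10, 6) = 10581480. Since P₁ is strictly southwest of P₂, a monotone path through both must visit P₁ then P₂; paths through both = C(7, 4)·C(12, 8)·C(10, 6) = 3638250. Avoid both = 34597290 − 11191950 − 10581480 + 3638250 = 16462110.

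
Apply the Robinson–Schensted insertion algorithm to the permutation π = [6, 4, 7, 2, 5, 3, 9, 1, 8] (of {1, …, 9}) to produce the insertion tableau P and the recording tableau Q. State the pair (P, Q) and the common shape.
P = [1, 3, 8] / [2, 5, 9] / [4, 7] / [6];  Q = [1, 3, 7] / [2, 5, 9] / [4, 6] / [8];  common shape = (3, 3, 2, 1)

Row-insert the values π_1, π_2, … into P one at a time, bumping the leftmost entry strictly greater than the inserted value down to the next row. The recording tableau Q records, in position (i, j), the step at which that cell was added to P.
  Insert 6 (step 1): P = [6];  Q = [1]
  Insert 4 (step 2): P = [4] / [6];  Q = [1] / [2]
  Insert 7 (step 3): P = [4, 7] / [6];  Q = [1, 3] / [2]
  Insert 2 (step 4): P = [2, 7] / [4] / [6];  Q = [1, 3] / [2] / [4]
  Insert 5 (step 5): P = [2, 5] / [4, 7] / [6];  Q = [1, 3] / [2, 5] / [4]
  Insert 3 (step 6): P = [2, 3] / [4, 5] / [6, 7];  Q = [1, 3] / [2, 5] / [4, 6]
  Insert 9 (step 7): P = [2, 3, 9] / [4, 5] / [6, 7];  Q = [1, 3, 7] / [2, 5] / [4, 6]
  Insert 1 (step 8): P = [1, 3, 9] / [2, 5] / [4, 7] / [6];  Q = [1, 3, 7] / [2, 5] / [4, 6] / [8]
  Insert 8 (step 9): P = [1, 3, 8] / [2, 5, 9] / [4, 7] / [6];  Q = [1, 3, 7] / [2, 5, 9] / [4, 6] / [8]
Final shape: (3, 3, 2, 1).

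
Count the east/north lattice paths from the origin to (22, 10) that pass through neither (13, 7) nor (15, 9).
Number of paths = 40718768

Inclusion–exclusion. Total paths: C(32, 22) = 64512240. Through P₁: C(20, 13)·C(12, 9) = 17054400. Through P₂: C(24, 15)·C(8, 7) = 10460032. Since P₁ is strictly southwest of P₂, a monotone path through both must visit P₁ then P₂; paths through both = C(20, 13)·C(4, 2)·C(8, 7) = 3720960. Avoid both = 64512240 − 17054400 − 10460032 + 3720960 = 40718768.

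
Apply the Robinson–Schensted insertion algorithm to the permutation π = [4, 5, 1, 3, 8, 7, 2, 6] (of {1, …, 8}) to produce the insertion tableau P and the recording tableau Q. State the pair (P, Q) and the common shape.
P = [1, 2, 6] / [3, 5, 7] / [4, 8];  Q = [1, 2, 5] / [3, 4, 6] / [7, 8];  common shape = (3, 3, 2)

Row-insert the values π_1, π_2, … into P one at a time, bumping the leftmost entry strictly greater than the inserted value down to the next row. The recording tableau Q records, in position (i, j), the step at which that cell was added to P.
  Insert 4 (step 1): P = [4];  Q = [1]
  Insert 5 (step 2): P = [4, 5];  Q = [1, 2]
  Insert 1 (step 3): P = [1, 5] / [4];  Q = [1, 2] / [3]
  Insert 3 (step 4): P = [1, 3] / [4, 5];  Q = [1, 2] / [3, 4]
  Insert 8 (step 5): P = [1, 3, 8] / [4, 5];  Q = [1, 2, 5] / [3, 4]
  Insert 7 (step 6): P = [1, 3, 7] / [4, 5, 8];  Q = [1, 2, 5] / [3, 4, 6]
  Insert 2 (step 7): P = [1, 2, 7] / [3, 5, 8] / [4];  Q = [1, 2, 5] / [3, 4, 6] / [7]
  Insert 6 (step 8): P = [1, 2, 6] / [3, 5, 7] / [4, 8];  Q = [1, 2, 5] / [3, 4, 6] / [7, 8]
Final shape: (3, 3, 2).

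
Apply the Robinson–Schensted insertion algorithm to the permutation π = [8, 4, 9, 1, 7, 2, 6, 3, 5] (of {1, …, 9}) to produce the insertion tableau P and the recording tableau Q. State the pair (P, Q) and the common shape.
P = [1, 2, 3, 5] / [4, 6] / [7, 9] / [8];  Q = [1, 3, 7, 9] / [2, 5] / [4, 6] / [8];  common shape = (4, 2, 2, 1)

Row-insert the values π_1, π_2, … into P one at a time, bumping the leftmost entry strictly greater than the inserted value down to the next row. The recording tableau Q records, in position (i, j), the step at which that cell was added to P.
  Insert 8 (step 1): P = [8];  Q = [1]
  Insert 4 (step 2): P = [4] / [8];  Q = [1] / [2]
  Insert 9 (step 3): P = [4, 9] / [8];  Q = [1, 3] / [2]
  Insert 1 (step 4): P = [1, 9] / [4] / [8];  Q = [1, 3] / [2] / [4]
  Insert 7 (step 5): P = [1, 7] / [4, 9] / [8];  Q = [1, 3] / [2, 5] / [4]
  Insert 2 (step 6): P = [1, 2] / [4, 7] / [8, 9];  Q = [1, 3] / [2, 5] / [4, 6]
  Insert 6 (step 7): P = [1, 2, 6] / [4, 7] / [8, 9];  Q = [1, 3, 7] / [2, 5] / [4, 6]
  Insert 3 (step 8): P = [1, 2, 3] / [4, 6] / [7, 9] / [8];  Q = [1, 3, 7] / [2, 5] / [4, 6] / [8]
  Insert 5 (step 9): P = [1, 2, 3, 5] / [4, 6] / [7, 9] / [8];  Q = [1, 3, 7, 9] / [2, 5] / [4, 6] / [8]
Final shape: (4, 2, 2, 1).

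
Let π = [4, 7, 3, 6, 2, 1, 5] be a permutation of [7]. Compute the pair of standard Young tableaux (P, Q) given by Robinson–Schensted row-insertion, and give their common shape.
P = [1, 5] / [2, 6] / [3, 7] / [4];  Q = [1, 2] / [3, 4] / [5, 7] / [6];  common shape = (2, 2, 2, 1)

Row-insert the values π_1, π_2, … into P one at a time, bumping the leftmost entry strictly greater than the inserted value down to the next row. The recording tableau Q records, in position (i, j), the step at which that cell was added to P.
  Insert 4 (step 1): P = [4];  Q = [1]
  Insert 7 (step 2): P = [4, 7];  Q = [1, 2]
  Insert 3 (step 3): P = [3, 7] / [4];  Q = [1, 2] / [3]
  Insert 6 (step 4): P = [3, 6] / [4, 7];  Q = [1, 2] / [3, 4]
  Insert 2 (step 5): P = [2, 6] / [3, 7] / [4];  Q = [1, 2] / [3, 4] / [5]
  Insert 1 (step 6): P = [1, 6] / [2, 7] / [3] / [4];  Q = [1, 2] / [3, 4] / [5] / [6]
  Insert 5 (step 7): P = [1, 5] / [2, 6] / [3, 7] / [4];  Q = [1, 2] / [3, 4] / [5, 7] / [6]
Final shape: (2, 2, 2, 1).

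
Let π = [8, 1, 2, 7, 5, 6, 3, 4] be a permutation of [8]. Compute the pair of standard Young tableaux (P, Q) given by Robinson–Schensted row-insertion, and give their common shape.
P = [1, 2, 3, 4] / [5, 6] / [7] / [8];  Q = [1, 3, 4, 6] / [2, 8] / [5] / [7];  common shape = (4, 2, 1, 1)

Row-insert the values π_1, π_2, … into P one at a time, bumping the leftmost entry strictly greater than the inserted value down to the next row. The recording tableau Q records, in position (i, j), the step at which that cell was added to P.
  Insert 8 (step 1): P = [8];  Q = [1]
  Insert 1 (step 2): P = [1] / [8];  Q = [1] / [2]
  Insert 2 (step 3): P = [1, 2] / [8];  Q = [1, 3] / [2]
  Insert 7 (step 4): P = [1, 2, 7] / [8];  Q = [1, 3, 4] / [2]
  Insert 5 (step 5): P = [1, 2, 5] / [7] / [8];  Q = [1, 3, 4] / [2] / [5]
  Insert 6 (step 6): P = [1, 2, 5, 6] / [7] / [8];  Q = [1, 3, 4, 6] / [2] / [5]
  Insert 3 (step 7): P = [1, 2, 3, 6] / [5] / [7] / [8];  Q = [1, 3, 4, 6] / [2] / [5] / [7]
  Insert 4 (step 8): P = [1, 2, 3, 4] / [5, 6] / [7] / [8];  Q = [1, 3, 4, 6] / [2, 8] / [5] / [7]
Final shape: (4, 2, 1, 1).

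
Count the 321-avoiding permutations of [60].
C_60 = 1583850964596120042686772779038896

These 321-avoiding permutations are counted by the Catalan number C_n = (1/(n + 1)) · C(2n, n). For n = 60: C_60 = (1/61) · C(120, 60) = 96614908840363322603893139521372656/61 = 1583850964596120042686772779038896.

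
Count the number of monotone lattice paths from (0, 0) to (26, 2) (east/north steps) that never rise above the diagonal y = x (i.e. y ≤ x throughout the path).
Number of paths = 350

By the reflection principle (André's argument), the number of monotone paths to (26, 2) with n ≤ m that never go above y = x is C(28, 26) − C(28, 27) = 378 − 28 = 350.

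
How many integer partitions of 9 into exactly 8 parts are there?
p(9, 8 parts) = 1

Partitions of n into exactly k parts ↔ partitions of n − k into at most k parts (subtract 1 from each part). For n = 9, k = 8, the partitions are: 2+1+1+1+1+1+1+1. Count = 1.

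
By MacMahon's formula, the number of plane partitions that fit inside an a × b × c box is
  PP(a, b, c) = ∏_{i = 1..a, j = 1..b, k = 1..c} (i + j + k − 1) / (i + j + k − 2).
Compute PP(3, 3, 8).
PP(3, 3, 8) = 259545

Evaluate the triple product over i = 1..3, j = 1..3, k = 1..8. The factors are (2/1) · (3/2) · (4/3) · (5/4) · (6/5) · (7/6) · (8/7) · (9/8) · … (72 factors total). The numerators and denominators telescope so the product is an integer; carrying out the multiplication exactly gives PP(3, 3, 8) = 259545.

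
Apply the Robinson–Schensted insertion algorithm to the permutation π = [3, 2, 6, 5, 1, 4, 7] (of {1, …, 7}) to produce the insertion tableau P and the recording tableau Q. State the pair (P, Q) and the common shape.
P = [1, 4, 7] / [2, 5] / [3, 6];  Q = [1, 3, 7] / [2, 4] / [5, 6];  common shape = (3, 2, 2)

Row-insert the values π_1, π_2, … into P one at a time, bumping the leftmost entry strictly greater than the inserted value down to the next row. The recording tableau Q records, in position (i, j), the step at which that cell was added to P.
  Insert 3 (step 1): P = [3];  Q = [1]
  Insert 2 (step 2): P = [2] / [3];  Q = [1] / [2]
  Insert 6 (step 3): P = [2, 6] / [3];  Q = [1, 3] / [2]
  Insert 5 (step 4): P = [2, 5] / [3, 6];  Q = [1, 3] / [2, 4]
  Insert 1 (step 5): P = [1, 5] / [2, 6] / [3];  Q = [1, 3] / [2, 4] / [5]
  Insert 4 (step 6): P = [1, 4] / [2, 5] / [3, 6];  Q = [1, 3] / [2, 4] / [5, 6]
  Insert 7 (step 7): P = [1, 4, 7] / [2, 5] / [3, 6];  Q = [1, 3, 7] / [2, 4] / [5, 6]
Final shape: (3, 2, 2).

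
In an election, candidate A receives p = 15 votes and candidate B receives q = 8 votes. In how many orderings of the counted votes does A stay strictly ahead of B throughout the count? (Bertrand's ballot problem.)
Strict-lead orderings = 149226

Total orderings of the 23 votes with 15 for A: C(23, 15) = 490314. By the Bertrand ballot formula (Cycle Lemma / reflection principle), the number of orderings in which A is strictly ahead of B throughout is (p − q)/(p + q) · C(p + q, p) = (15 − 8)/(15 + 8) · 490314 = 149226.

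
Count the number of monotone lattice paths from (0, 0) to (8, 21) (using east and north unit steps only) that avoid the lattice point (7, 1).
Number of paths = 4291977

Total paths from (0, 0) to (8, 21): C(29, 8) = 4292145. Paths through (7, 1): (paths (0, 0) → (7, 1)) × (paths (7, 1) → (8, 21)) = C(8, 7) · C(21, 1) = 8 · 21 = 168. Avoidance count = 4292145 − 168 = 4291977.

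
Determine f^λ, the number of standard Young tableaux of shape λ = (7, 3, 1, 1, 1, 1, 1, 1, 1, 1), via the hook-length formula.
# SYT of shape (7, 3, 1, 1, 1, 1, 1, 1, 1, 1) = 447525

Hook-length formula: f^λ = n! / Π hook(c), product over all cells c of the Young diagram. For λ = (7, 3, 1, 1, 1, 1, 1, 1, 1, 1), n = 18 boxes. Hook lengths by row (left-to-right, top-to-bottom): [16, 7, 6, 4, 3, 2, 1]; [11, 2, 1]; [8]; [7]; [6]; [5]; [4]; [3]; [2]; [1]. Product of hooks = 14306181120. So f^λ = 18! / 14306181120 = 6402373705728000 / 14306181120 = 447525.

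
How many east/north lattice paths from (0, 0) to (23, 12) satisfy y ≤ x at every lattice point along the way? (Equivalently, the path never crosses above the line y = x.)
Number of paths = 417225900

By the reflection principle (André's argument), the number of monotone paths to (23, 12) with n ≤ m that never go above y = x is C(35, 23) − C(35, 24) = 834451800 − 417225900 = 417225900.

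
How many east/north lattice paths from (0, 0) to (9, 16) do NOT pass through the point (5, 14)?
Number of paths = 1868555

Total paths from (0, 0) to (9, 16): C(25, 9) = 2042975. Paths through (5, 14): (paths (0, 0) → (5, 14)) × (paths (5, 14) → (9, 16)) = C(19, 5) · C(6, 4) = 11628 · 15 = 174420. Avoidance count = 2042975 − 174420 = 1868555.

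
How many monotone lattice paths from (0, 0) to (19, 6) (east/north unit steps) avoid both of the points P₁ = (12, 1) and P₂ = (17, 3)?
Number of paths = 158134

Inclusion–exclusion. Total paths: C(25, 19) = 177100. Through P₁: C(13, 12)·C(12, 7) = 10296. Through P₂: C(20, 17)·C(5, 2) = 11400. Since P₁ is strictly southwest of P₂, a monotone path through both must visit P₁ then P₂; paths through both = C(13, 12)·C(7, 5)·C(5, 2) = 2730. Avoid both = 177100 − 10296 − 11400 + 2730 = 158134.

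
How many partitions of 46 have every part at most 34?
p(46, parts ≤ 34) = 105363

Use the recurrence p(n, m) = p(n, m−1) + p(n−m, m): either the largest part is < m (count p(n, m−1)) or the largest part is exactly m (remove one copy of m, count p(n−m, m)). With p(0, ·) = 1 this gives p(46, parts ≤ 34) = 105363. (By conjugating Young diagrams, this also counts partitions of 46 into at most 34 parts.)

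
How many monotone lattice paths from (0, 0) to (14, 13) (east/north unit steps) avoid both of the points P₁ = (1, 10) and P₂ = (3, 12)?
Number of paths = 20047472

Inclusion–exclusion. Total paths: C(27, 14) = 20058300. Through P₁: C(11, 1)·C(16, 13) = 6160. Through P₂: C(15, 3)·C(12, 11) = 5460. Since P₁ is strictly southwest of P₂, a monotone path through both must visit P₁ then P₂; paths through both = C(11, 1)·C(4, 2)·C(12, 11) = 792. Avoid both = 20058300 − 6160 − 5460 + 792 = 20047472.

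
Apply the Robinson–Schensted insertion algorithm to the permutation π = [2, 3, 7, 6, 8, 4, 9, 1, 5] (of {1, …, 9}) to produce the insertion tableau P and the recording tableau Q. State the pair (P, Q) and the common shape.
P = [1, 3, 4, 5, 9] / [2, 8] / [6] / [7];  Q = [1, 2, 3, 5, 7] / [4, 9] / [6] / [8];  common shape = (5, 2, 1, 1)

Row-insert the values π_1, π_2, … into P one at a time, bumping the leftmost entry strictly greater than the inserted value down to the next row. The recording tableau Q records, in position (i, j), the step at which that cell was added to P.
  Insert 2 (step 1): P = [2];  Q = [1]
  Insert 3 (step 2): P = [2, 3];  Q = [1, 2]
  Insert 7 (step 3): P = [2, 3, 7];  Q = [1, 2, 3]
  Insert 6 (step 4): P = [2, 3, 6] / [7];  Q = [1, 2, 3] / [4]
  Insert 8 (step 5): P = [2, 3, 6, 8] / [7];  Q = [1, 2, 3, 5] / [4]
  Insert 4 (step 6): P = [2, 3, 4, 8] / [6] / [7];  Q = [1, 2, 3, 5] / [4] / [6]
  Insert 9 (step 7): P = [2, 3, 4, 8, 9] / [6] / [7];  Q = [1, 2, 3, 5, 7] / [4] / [6]
  Insert 1 (step 8): P = [1, 3, 4, 8, 9] / [2] / [6] / [7];  Q = [1, 2, 3, 5, 7] / [4] / [6] / [8]
  Insert 5 (step 9): P = [1, 3, 4, 5, 9] / [2, 8] / [6] / [7];  Q = [1, 2, 3, 5, 7] / [4, 9] / [6] / [8]
Final shape: (5, 2, 1, 1).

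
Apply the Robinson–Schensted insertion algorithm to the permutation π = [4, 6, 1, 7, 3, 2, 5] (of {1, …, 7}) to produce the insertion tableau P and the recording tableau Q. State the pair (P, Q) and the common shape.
P = [1, 2, 5] / [3, 6, 7] / [4];  Q = [1, 2, 4] / [3, 5, 7] / [6];  common shape = (3, 3, 1)

Row-insert the values π_1, π_2, … into P one at a time, bumping the leftmost entry strictly greater than the inserted value down to the next row. The recording tableau Q records, in position (i, j), the step at which that cell was added to P.
  Insert 4 (step 1): P = [4];  Q = [1]
  Insert 6 (step 2): P = [4, 6];  Q = [1, 2]
  Insert 1 (step 3): P = [1, 6] / [4];  Q = [1, 2] / [3]
  Insert 7 (step 4): P = [1, 6, 7] / [4];  Q = [1, 2, 4] / [3]
  Insert 3 (step 5): P = [1, 3, 7] / [4, 6];  Q = [1, 2, 4] / [3, 5]
  Insert 2 (step 6): P = [1, 2, 7] / [3, 6] / [4];  Q = [1, 2, 4] / [3, 5] / [6]
  Insert 5 (step 7): P = [1, 2, 5] / [3, 6, 7] / [4];  Q = [1, 2, 4] / [3, 5, 7] / [6]
Final shape: (3, 3, 1).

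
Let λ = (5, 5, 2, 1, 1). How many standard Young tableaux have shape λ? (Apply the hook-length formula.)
# SYT of shape (5, 5, 2, 1, 1) = 35035

Hook-length formula: f^λ = n! / Π hook(c), product over all cells c of the Young diagram. For λ = (5, 5, 2, 1, 1), n = 14 boxes. Hook lengths by row (left-to-right, top-to-bottom): [9, 6, 4, 3, 2]; [8, 5, 3, 2, 1]; [4, 1]; [2]; [1]. Product of hooks = 2488320. So f^λ = 14! / 2488320 = 87178291200 / 2488320 = 35035.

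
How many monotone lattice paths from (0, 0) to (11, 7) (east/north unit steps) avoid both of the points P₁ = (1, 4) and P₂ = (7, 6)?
Number of paths = 22514

Inclusion–exclusion. Total paths: C(18, 11) = 31824. Through P₁: C(5, 1)·C(13, 10) = 1430. Through P₂: C(13, 7)·C(5, 4) = 8580. Since P₁ is strictly southwest of P₂, a monotone path through both must visit P₁ then P₂; paths through both = C(5, 1)·C(8, 6)·C(5, 4) = 700. Avoid both = 31824 − 1430 − 8580 + 700 = 22514.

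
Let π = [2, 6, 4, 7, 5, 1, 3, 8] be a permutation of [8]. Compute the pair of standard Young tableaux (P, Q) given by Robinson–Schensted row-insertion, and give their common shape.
P = [1, 3, 5, 8] / [2, 4] / [6, 7];  Q = [1, 2, 4, 8] / [3, 5] / [6, 7];  common shape = (4, 2, 2)

Row-insert the values π_1, π_2, … into P one at a time, bumping the leftmost entry strictly greater than the inserted value down to the next row. The recording tableau Q records, in position (i, j), the step at which that cell was added to P.
  Insert 2 (step 1): P = [2];  Q = [1]
  Insert 6 (step 2): P = [2, 6];  Q = [1, 2]
  Insert 4 (step 3): P = [2, 4] / [6];  Q = [1, 2] / [3]
  Insert 7 (step 4): P = [2, 4, 7] / [6];  Q = [1, 2, 4] / [3]
  Insert 5 (step 5): P = [2, 4, 5] / [6, 7];  Q = [1, 2, 4] / [3, 5]
  Insert 1 (step 6): P = [1, 4, 5] / [2, 7] / [6];  Q = [1, 2, 4] / [3, 5] / [6]
  Insert 3 (step 7): P = [1, 3, 5] / [2, 4] / [6, 7];  Q = [1, 2, 4] / [3, 5] / [6, 7]
  Insert 8 (step 8): P = [1, 3, 5, 8] / [2, 4] / [6, 7];  Q = [1, 2, 4, 8] / [3, 5] / [6, 7]
Final shape: (4, 2, 2).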